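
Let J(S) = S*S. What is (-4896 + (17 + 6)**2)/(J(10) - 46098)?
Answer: 4367/45998 ≈ 0.094939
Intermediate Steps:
J(S) = S**2
(-4896 + (17 + 6)**2)/(J(10) - 46098) = (-4896 + (17 + 6)**2)/(10**2 - 46098) = (-4896 + 23**2)/(100 - 46098) = (-4896 + 529)/(-45998) = -4367*(-1/45998) = 4367/45998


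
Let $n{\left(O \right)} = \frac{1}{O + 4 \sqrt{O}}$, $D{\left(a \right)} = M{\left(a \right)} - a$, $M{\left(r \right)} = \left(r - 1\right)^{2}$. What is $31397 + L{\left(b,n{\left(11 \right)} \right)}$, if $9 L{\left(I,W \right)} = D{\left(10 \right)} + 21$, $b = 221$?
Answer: $\frac{282665}{9} \approx 31407.0$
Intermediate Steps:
$M{\left(r \right)} = \left(-1 + r\right)^{2}$
$D{\left(a \right)} = \left(-1 + a\right)^{2} - a$
$L{\left(I,W \right)} = \frac{92}{9}$ ($L{\left(I,W \right)} = \frac{\left(\left(-1 + 10\right)^{2} - 10\right) + 21}{9} = \frac{\left(9^{2} - 10\right) + 21}{9} = \frac{\left(81 - 10\right) + 21}{9} = \frac{71 + 21}{9} = \frac{1}{9} \cdot 92 = \frac{92}{9}$)
$31397 + L{\left(b,n{\left(11 \right)} \right)} = 31397 + \frac{92}{9} = \frac{282665}{9}$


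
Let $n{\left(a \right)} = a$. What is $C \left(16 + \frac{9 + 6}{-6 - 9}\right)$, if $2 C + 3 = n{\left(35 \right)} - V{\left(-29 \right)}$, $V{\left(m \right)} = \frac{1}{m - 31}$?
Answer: $\frac{1921}{8} \approx 240.13$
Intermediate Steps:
$V{\left(m \right)} = \frac{1}{-31 + m}$
$C = \frac{1921}{120}$ ($C = - \frac{3}{2} + \frac{35 - \frac{1}{-31 - 29}}{2} = - \frac{3}{2} + \frac{35 - \frac{1}{-60}}{2} = - \frac{3}{2} + \frac{35 - - \frac{1}{60}}{2} = - \frac{3}{2} + \frac{35 + \frac{1}{60}}{2} = - \frac{3}{2} + \frac{1}{2} \cdot \frac{2101}{60} = - \frac{3}{2} + \frac{2101}{120} = \frac{1921}{120} \approx 16.008$)
$C \left(16 + \frac{9 + 6}{-6 - 9}\right) = \frac{1921 \left(16 + \frac{9 + 6}{-6 - 9}\right)}{120} = \frac{1921 \left(16 + \frac{15}{-15}\right)}{120} = \frac{1921 \left(16 + 15 \left(- \frac{1}{15}\right)\right)}{120} = \frac{1921 \left(16 - 1\right)}{120} = \frac{1921}{120} \cdot 15 = \frac{1921}{8}$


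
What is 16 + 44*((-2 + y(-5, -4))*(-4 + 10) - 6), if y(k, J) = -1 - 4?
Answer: -2096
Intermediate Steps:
y(k, J) = -5
16 + 44*((-2 + y(-5, -4))*(-4 + 10) - 6) = 16 + 44*((-2 - 5)*(-4 + 10) - 6) = 16 + 44*(-7*6 - 6) = 16 + 44*(-42 - 6) = 16 + 44*(-48) = 16 - 2112 = -2096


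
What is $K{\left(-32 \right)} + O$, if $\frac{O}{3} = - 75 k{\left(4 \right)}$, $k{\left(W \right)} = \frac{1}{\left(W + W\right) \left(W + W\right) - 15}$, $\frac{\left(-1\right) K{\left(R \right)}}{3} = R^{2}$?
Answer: $- \frac{150753}{49} \approx -3076.6$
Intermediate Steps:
$K{\left(R \right)} = - 3 R^{2}$
$k{\left(W \right)} = \frac{1}{-15 + 4 W^{2}}$ ($k{\left(W \right)} = \frac{1}{2 W 2 W - 15} = \frac{1}{4 W^{2} - 15} = \frac{1}{-15 + 4 W^{2}}$)
$O = - \frac{225}{49}$ ($O = 3 \left(- \frac{75}{-15 + 4 \cdot 4^{2}}\right) = 3 \left(- \frac{75}{-15 + 4 \cdot 16}\right) = 3 \left(- \frac{75}{-15 + 64}\right) = 3 \left(- \frac{75}{49}\right) = - \frac{225}{49} \approx -4.5918$)
$K{\left(-32 \right)} + O = - 3 \left(-32\right)^{2} - \frac{225}{49} = \left(-3\right) 1024 - \frac{225}{49} = -3072 - \frac{225}{49} = - \frac{150753}{49}$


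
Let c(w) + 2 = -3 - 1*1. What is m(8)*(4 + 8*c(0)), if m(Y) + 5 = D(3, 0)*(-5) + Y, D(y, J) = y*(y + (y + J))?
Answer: 3828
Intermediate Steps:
D(y, J) = y*(J + 2*y) (D(y, J) = y*(y + (J + y)) = y*(J + 2*y))
c(w) = -6 (c(w) = -2 + (-3 - 1*1) = -2 + (-3 - 1) = -2 - 4 = -6)
m(Y) = -95 + Y (m(Y) = -5 + ((3*(0 + 2*3))*(-5) + Y) = -5 + ((3*(0 + 6))*(-5) + Y) = -5 + ((3*6)*(-5) + Y) = -5 + (18*(-5) + Y) = -5 + (-90 + Y) = -95 + Y)
m(8)*(4 + 8*c(0)) = (-95 + 8)*(4 + 8*(-6)) = -87*(4 - 48) = -87*(-44) = 3828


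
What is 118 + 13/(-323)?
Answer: 38101/323 ≈ 117.96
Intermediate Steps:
118 + 13/(-323) = 118 + 13*(-1/323) = 118 - 13/323 = 38101/323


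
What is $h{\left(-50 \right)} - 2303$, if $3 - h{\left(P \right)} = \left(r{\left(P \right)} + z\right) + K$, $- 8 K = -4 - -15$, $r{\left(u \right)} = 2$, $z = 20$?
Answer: $- \frac{18565}{8} \approx -2320.6$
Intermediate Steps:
$K = - \frac{11}{8}$ ($K = - \frac{-4 - -15}{8} = - \frac{-4 + 15}{8} = \left(- \frac{1}{8}\right) 11 = - \frac{11}{8} \approx -1.375$)
$h{\left(P \right)} = - \frac{141}{8}$ ($h{\left(P \right)} = 3 - \left(\left(2 + 20\right) - \frac{11}{8}\right) = 3 - \left(22 - \frac{11}{8}\right) = 3 - \frac{165}{8} = - \frac{141}{8}$)
$h{\left(-50 \right)} - 2303 = - \frac{141}{8} - 2303 = - \frac{18565}{8}$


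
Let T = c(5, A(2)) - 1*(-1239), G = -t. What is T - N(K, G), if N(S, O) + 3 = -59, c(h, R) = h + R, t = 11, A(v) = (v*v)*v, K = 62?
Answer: 1314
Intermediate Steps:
A(v) = v³ (A(v) = v²*v = v³)
c(h, R) = R + h
G = -11 (G = -1*11 = -11)
N(S, O) = -62 (N(S, O) = -3 - 59 = -62)
T = 1252 (T = (2³ + 5) - 1*(-1239) = (8 + 5) + 1239 = 13 + 1239 = 1252)
T - N(K, G) = 1252 - 1*(-62) = 1252 + 62 = 1314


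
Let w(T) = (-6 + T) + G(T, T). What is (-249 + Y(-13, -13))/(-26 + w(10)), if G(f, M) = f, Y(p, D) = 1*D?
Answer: 131/6 ≈ 21.833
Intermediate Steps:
Y(p, D) = D
w(T) = -6 + 2*T (w(T) = (-6 + T) + T = -6 + 2*T)
(-249 + Y(-13, -13))/(-26 + w(10)) = (-249 - 13)/(-26 + (-6 + 2*10)) = -262/(-26 + (-6 + 20)) = -262/(-26 + 14) = -262/(-12) = -1/12*(-262) = 131/6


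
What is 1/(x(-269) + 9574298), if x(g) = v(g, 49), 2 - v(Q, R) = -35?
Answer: 1/9574335 ≈ 1.0445e-7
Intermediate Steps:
v(Q, R) = 37 (v(Q, R) = 2 - 1*(-35) = 2 + 35 = 37)
x(g) = 37
1/(x(-269) + 9574298) = 1/(37 + 9574298) = 1/9574335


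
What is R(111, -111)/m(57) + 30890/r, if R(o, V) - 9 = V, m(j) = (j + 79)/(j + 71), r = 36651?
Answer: -3487606/36651 ≈ -95.157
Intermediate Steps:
m(j) = (79 + j)/(71 + j)
R(o, V) = 9 + V
R(111, -111)/m(57) + 30890/r = (9 - 111)/(((79 + 57)/(71 + 57))) + 30890/36651 = -102/(136/128) + 30890*(1/36651) = -102/((1/128)*136) + 30890/36651 = -102/17/16 + 30890/36651 = -102*16/17 + 30890/36651 = -96 + 30890/36651 = -3487606/36651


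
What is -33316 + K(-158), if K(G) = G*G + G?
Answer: -8510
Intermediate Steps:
K(G) = G + G² (K(G) = G² + G = G + G²)
-33316 + K(-158) = -33316 - 158*(1 - 158) = -33316 - 158*(-157) = -33316 + 24806 = -8510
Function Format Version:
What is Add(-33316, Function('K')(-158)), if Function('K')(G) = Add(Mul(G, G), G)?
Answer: -8510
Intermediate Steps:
Function('K')(G) = Add(G, Pow(G, 2)) (Function('K')(G) = Add(Pow(G, 2), G) = Add(G, Pow(G, 2)))
Add(-33316, Function('K')(-158)) = Add(-33316, Mul(-158, Add(1, -158))) = Add(-33316, Mul(-158, -157)) = Add(-33316, 24806) = -8510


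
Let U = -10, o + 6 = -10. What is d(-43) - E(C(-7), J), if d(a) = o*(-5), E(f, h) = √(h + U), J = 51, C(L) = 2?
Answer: 80 - √41 ≈ 73.597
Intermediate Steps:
o = -16 (o = -6 - 10 = -16)
E(f, h) = √(-10 + h) (E(f, h) = √(h - 10) = √(-10 + h))
d(a) = 80 (d(a) = -16*(-5) = 80)
d(-43) - E(C(-7), J) = 80 - √(-10 + 51) = 80 - √41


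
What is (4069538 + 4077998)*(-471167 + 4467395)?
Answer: 32559411494208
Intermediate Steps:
(4069538 + 4077998)*(-471167 + 4467395) = 8147536*3996228 = 32559411494208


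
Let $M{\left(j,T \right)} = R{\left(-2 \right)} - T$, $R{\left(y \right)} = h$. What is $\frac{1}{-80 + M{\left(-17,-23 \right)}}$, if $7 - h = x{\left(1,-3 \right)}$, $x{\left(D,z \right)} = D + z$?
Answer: $- \frac{1}{48} \approx -0.020833$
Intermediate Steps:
$h = 9$ ($h = 7 - \left(1 - 3\right) = 7 - -2 = 7 + 2 = 9$)
$R{\left(y \right)} = 9$
$M{\left(j,T \right)} = 9 - T$
$\frac{1}{-80 + M{\left(-17,-23 \right)}} = \frac{1}{-80 + \left(9 - -23\right)} = \frac{1}{-80 + \left(9 + 23\right)} = \frac{1}{-80 + 32} = \frac{1}{-48} = - \frac{1}{48}$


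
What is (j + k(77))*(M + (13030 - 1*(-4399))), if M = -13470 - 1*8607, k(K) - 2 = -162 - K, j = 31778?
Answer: -146602568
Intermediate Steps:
k(K) = -160 - K (k(K) = 2 + (-162 - K) = -160 - K)
M = -22077 (M = -13470 - 8607 = -22077)
(j + k(77))*(M + (13030 - 1*(-4399))) = (31778 + (-160 - 1*77))*(-22077 + (13030 - 1*(-4399))) = (31778 + (-160 - 77))*(-22077 + (13030 + 4399)) = (31778 - 237)*(-22077 + 17429) = 31541*(-4648) = -146602568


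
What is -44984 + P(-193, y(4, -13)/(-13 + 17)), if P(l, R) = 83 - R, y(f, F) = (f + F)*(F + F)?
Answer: -89919/2 ≈ -44960.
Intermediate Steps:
y(f, F) = 2*F*(F + f) (y(f, F) = (F + f)*(2*F) = 2*F*(F + f))
-44984 + P(-193, y(4, -13)/(-13 + 17)) = -44984 + (83 - 2*(-13)*(-13 + 4)/(-13 + 17)) = -44984 + (83 - 2*(-13)*(-9)/4) = -44984 + (83 - 234/4) = -44984 + (83 - 1*117/2) = -44984 + (83 - 117/2) = -44984 + 49/2 = -89919/2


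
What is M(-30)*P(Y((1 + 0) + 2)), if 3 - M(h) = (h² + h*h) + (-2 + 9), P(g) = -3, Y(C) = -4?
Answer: 5412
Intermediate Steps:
M(h) = -4 - 2*h² (M(h) = 3 - ((h² + h*h) + (-2 + 9)) = 3 - ((h² + h²) + 7) = 3 - (2*h² + 7) = 3 - (7 + 2*h²) = 3 + (-7 - 2*h²) = -4 - 2*h²)
M(-30)*P(Y((1 + 0) + 2)) = (-4 - 2*(-30)²)*(-3) = (-4 - 2*900)*(-3) = (-4 - 1800)*(-3) = -1804*(-3) = 5412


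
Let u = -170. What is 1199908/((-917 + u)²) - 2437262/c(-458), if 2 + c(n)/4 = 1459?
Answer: -1436400080127/3443092066 ≈ -417.18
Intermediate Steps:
c(n) = 5828 (c(n) = -8 + 4*1459 = -8 + 5836 = 5828)
1199908/((-917 + u)²) - 2437262/c(-458) = 1199908/((-917 - 170)²) - 2437262/5828 = 1199908/((-1087)²) - 2437262*1/5828 = 1199908/1181569 - 1218631/2914 = -1436400080127/3443092066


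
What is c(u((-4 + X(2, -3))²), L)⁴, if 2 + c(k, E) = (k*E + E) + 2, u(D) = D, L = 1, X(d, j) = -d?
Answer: 1874161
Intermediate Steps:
c(k, E) = E + E*k (c(k, E) = -2 + ((k*E + E) + 2) = -2 + ((E*k + E) + 2) = -2 + ((E + E*k) + 2) = -2 + (2 + E + E*k) = E + E*k)
c(u((-4 + X(2, -3))²), L)⁴ = (1*(1 + (-4 - 1*2)²))⁴ = (1*(1 + (-4 - 2)²))⁴ = (1*(1 + (-6)²))⁴ = (1*(1 + 36))⁴ = (1*37)⁴ = 37⁴ = 1874161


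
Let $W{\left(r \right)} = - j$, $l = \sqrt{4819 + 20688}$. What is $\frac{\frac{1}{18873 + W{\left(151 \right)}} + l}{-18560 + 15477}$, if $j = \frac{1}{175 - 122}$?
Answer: $- \frac{53}{3083826244} - \frac{\sqrt{25507}}{3083} \approx -0.051803$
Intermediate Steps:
$l = \sqrt{25507} \approx 159.71$
$j = \frac{1}{53} \approx 0.018868$
$W{\left(r \right)} = - \frac{1}{53}$ ($W{\left(r \right)} = \left(-1\right) \frac{1}{53} = - \frac{1}{53}$)
$\frac{\frac{1}{18873 + W{\left(151 \right)}} + l}{-18560 + 15477} = \frac{\frac{1}{18873 - \frac{1}{53}} + \sqrt{25507}}{-18560 + 15477} = \frac{\frac{1}{\frac{1000268}{53}} + \sqrt{25507}}{-3083} = \left(\frac{53}{1000268} + \sqrt{25507}\right) \left(- \frac{1}{3083}\right) = - \frac{53}{3083826244} - \frac{\sqrt{25507}}{3083}$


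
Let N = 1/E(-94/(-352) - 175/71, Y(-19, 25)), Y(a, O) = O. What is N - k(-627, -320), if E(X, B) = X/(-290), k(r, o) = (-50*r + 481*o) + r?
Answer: 116792519/947 ≈ 1.2333e+5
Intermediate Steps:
k(r, o) = -49*r + 481*o
E(X, B) = -X/290 (E(X, B) = X*(-1/290) = -X/290)
N = 124960/947 (N = 1/(-(-94/(-352) - 175/71)/290) = 1/(-(-94*(-1/352) - 175*1/71)/290) = 1/(-(47/176 - 175/71)/290) = 1/(-1/290*(-27463/12496)) = 1/(947/124960) = 124960/947 ≈ 131.95)
N - k(-627, -320) = 124960/947 - (-49*(-627) + 481*(-320)) = 124960/947 - (30723 - 153920) = 124960/947 - 1*(-123197) = 124960/947 + 123197 = 116792519/947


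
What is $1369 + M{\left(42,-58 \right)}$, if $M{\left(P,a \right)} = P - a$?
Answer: $1469$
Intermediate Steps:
$1369 + M{\left(42,-58 \right)} = 1369 + \left(42 - -58\right) = 1369 + \left(42 + 58\right) = 1369 + 100 = 1469$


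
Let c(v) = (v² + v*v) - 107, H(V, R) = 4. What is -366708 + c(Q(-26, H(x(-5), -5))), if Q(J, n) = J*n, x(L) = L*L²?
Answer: -345183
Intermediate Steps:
x(L) = L³
c(v) = -107 + 2*v² (c(v) = (v² + v²) - 107 = 2*v² - 107 = -107 + 2*v²)
-366708 + c(Q(-26, H(x(-5), -5))) = -366708 + (-107 + 2*(-26*4)²) = -366708 + (-107 + 2*(-104)²) = -366708 + (-107 + 2*10816) = -366708 + (-107 + 21632) = -366708 + 21525 = -345183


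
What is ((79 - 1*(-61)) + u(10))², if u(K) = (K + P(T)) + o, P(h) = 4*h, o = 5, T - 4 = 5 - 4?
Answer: 30625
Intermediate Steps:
T = 5 (T = 4 + (5 - 4) = 4 + 1 = 5)
u(K) = 25 + K (u(K) = (K + 4*5) + 5 = (K + 20) + 5 = (20 + K) + 5 = 25 + K)
((79 - 1*(-61)) + u(10))² = ((79 - 1*(-61)) + (25 + 10))² = ((79 + 61) + 35)² = (140 + 35)² = 175² = 30625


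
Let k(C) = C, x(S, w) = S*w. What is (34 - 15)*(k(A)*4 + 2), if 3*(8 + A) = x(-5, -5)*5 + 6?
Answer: 8246/3 ≈ 2748.7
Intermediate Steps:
A = 107/3 (A = -8 + (-5*(-5)*5 + 6)/3 = -8 + (25*5 + 6)/3 = -8 + (125 + 6)/3 = -8 + (⅓)*131 = -8 + 131/3 = 107/3 ≈ 35.667)
(34 - 15)*(k(A)*4 + 2) = (34 - 15)*((107/3)*4 + 2) = 19*(428/3 + 2) = 19*(434/3) = 8246/3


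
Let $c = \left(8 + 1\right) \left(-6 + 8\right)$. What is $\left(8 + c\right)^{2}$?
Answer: $676$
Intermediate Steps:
$c = 18$ ($c = 9 \cdot 2 = 18$)
$\left(8 + c\right)^{2} = \left(8 + 18\right)^{2} = 26^{2} = 676$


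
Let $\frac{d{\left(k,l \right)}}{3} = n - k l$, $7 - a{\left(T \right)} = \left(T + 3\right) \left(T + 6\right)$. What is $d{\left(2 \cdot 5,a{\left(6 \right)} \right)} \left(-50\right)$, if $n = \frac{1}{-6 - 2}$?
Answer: $- \frac{605925}{4} \approx -1.5148 \cdot 10^{5}$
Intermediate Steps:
$a{\left(T \right)} = 7 - \left(3 + T\right) \left(6 + T\right)$ ($a{\left(T \right)} = 7 - \left(T + 3\right) \left(T + 6\right) = 7 - \left(3 + T\right) \left(6 + T\right)$)
$n = - \frac{1}{8}$ ($n = \frac{1}{-8} = - \frac{1}{8} \approx -0.125$)
$d{\left(k,l \right)} = - \frac{3}{8} - 3 k l$ ($d{\left(k,l \right)} = 3 \left(- \frac{1}{8} - k l\right) = - \frac{3}{8} - 3 k l$)
$d{\left(2 \cdot 5,a{\left(6 \right)} \right)} \left(-50\right) = \left(- \frac{3}{8} - 3 \cdot 2 \cdot 5 \left(-11 - 6^{2} - 54\right)\right) \left(-50\right) = \left(- \frac{3}{8} - 30 \left(-11 - 36 - 54\right)\right) \left(-50\right) = \left(- \frac{3}{8} - 30 \left(-101\right)\right) \left(-50\right) = \left(- \frac{3}{8} + 3030\right) \left(-50\right) = \frac{24237}{8} \left(-50\right) = - \frac{605925}{4}$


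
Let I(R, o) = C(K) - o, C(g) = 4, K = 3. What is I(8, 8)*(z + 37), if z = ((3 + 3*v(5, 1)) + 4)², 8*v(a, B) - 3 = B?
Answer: -437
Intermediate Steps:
v(a, B) = 3/8 + B/8
I(R, o) = 4 - o
z = 289/4 (z = ((3 + 3*(3/8 + (⅛)*1)) + 4)² = ((3 + 3*(3/8 + ⅛)) + 4)² = ((3 + 3*(½)) + 4)² = ((3 + 3/2) + 4)² = (9/2 + 4)² = (17/2)² = 289/4 ≈ 72.250)
I(8, 8)*(z + 37) = (4 - 1*8)*(289/4 + 37) = (4 - 8)*(437/4) = -4*437/4 = -437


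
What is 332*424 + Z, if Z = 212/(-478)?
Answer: 33643446/239 ≈ 1.4077e+5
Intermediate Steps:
Z = -106/239 (Z = 212*(-1/478) = -106/239 ≈ -0.44351)
332*424 + Z = 332*424 - 106/239 = 140768 - 106/239 = 33643446/239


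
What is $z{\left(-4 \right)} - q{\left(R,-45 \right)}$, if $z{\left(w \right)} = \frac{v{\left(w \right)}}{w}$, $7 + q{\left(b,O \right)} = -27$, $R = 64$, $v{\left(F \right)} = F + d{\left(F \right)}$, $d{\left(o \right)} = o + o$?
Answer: $37$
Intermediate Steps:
$d{\left(o \right)} = 2 o$
$v{\left(F \right)} = 3 F$ ($v{\left(F \right)} = F + 2 F = 3 F$)
$q{\left(b,O \right)} = -34$ ($q{\left(b,O \right)} = -7 - 27 = -34$)
$z{\left(w \right)} = 3$ ($z{\left(w \right)} = \frac{3 w}{w} = 3$)
$z{\left(-4 \right)} - q{\left(R,-45 \right)} = 3 - -34 = 3 + 34 = 37$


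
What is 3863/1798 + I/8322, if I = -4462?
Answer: 12062605/7481478 ≈ 1.6123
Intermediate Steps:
3863/1798 + I/8322 = 3863/1798 - 4462/8322 = 3863*(1/1798) - 4462*1/8322 = 3863/1798 - 2231/4161 = 12062605/7481478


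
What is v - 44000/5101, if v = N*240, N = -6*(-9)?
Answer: 66064960/5101 ≈ 12951.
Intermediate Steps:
N = 54
v = 12960 (v = 54*240 = 12960)
v - 44000/5101 = 12960 - 44000/5101 = 66064960/5101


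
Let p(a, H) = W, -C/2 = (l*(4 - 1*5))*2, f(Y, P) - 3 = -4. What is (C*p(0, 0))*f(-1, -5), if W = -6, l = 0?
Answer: 0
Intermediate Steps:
f(Y, P) = -1 (f(Y, P) = 3 - 4 = -1)
C = 0 (C = -2*0*(4 - 1*5)*2 = -2*0*(4 - 5)*2 = -2*0*(-1)*2 = -0*2 = -2*0 = 0)
p(a, H) = -6
(C*p(0, 0))*f(-1, -5) = (0*(-6))*(-1) = 0*(-1) = 0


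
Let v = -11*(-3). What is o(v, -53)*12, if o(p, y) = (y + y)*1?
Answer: -1272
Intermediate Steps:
v = 33
o(p, y) = 2*y (o(p, y) = (2*y)*1 = 2*y)
o(v, -53)*12 = (2*(-53))*12 = -106*12 = -1272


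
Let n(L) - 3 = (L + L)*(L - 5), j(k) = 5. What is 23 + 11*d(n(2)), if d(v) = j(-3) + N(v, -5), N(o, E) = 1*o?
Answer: -21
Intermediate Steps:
n(L) = 3 + 2*L*(-5 + L) (n(L) = 3 + (L + L)*(L - 5) = 3 + (2*L)*(-5 + L) = 3 + 2*L*(-5 + L))
N(o, E) = o
d(v) = 5 + v
23 + 11*d(n(2)) = 23 + 11*(5 + (3 - 10*2 + 2*2²)) = 23 + 11*(5 + (3 - 20 + 2*4)) = 23 + 11*(5 + (3 - 20 + 8)) = 23 + 11*(5 - 9) = 23 + 11*(-4) = 23 - 44 = -21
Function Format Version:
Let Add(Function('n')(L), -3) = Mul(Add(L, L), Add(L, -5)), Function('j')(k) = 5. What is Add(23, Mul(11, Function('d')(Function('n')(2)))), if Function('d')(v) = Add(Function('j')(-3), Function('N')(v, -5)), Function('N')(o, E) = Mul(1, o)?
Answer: -21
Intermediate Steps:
Function('n')(L) = Add(3, Mul(2, L, Add(-5, L))) (Function('n')(L) = Add(3, Mul(Add(L, L), Add(L, -5))) = Add(3, Mul(Mul(2, L), Add(-5, L))) = Add(3, Mul(2, L, Add(-5, L))))
Function('N')(o, E) = o
Function('d')(v) = Add(5, v)
Add(23, Mul(11, Function('d')(Function('n')(2)))) = Add(23, Mul(11, Add(5, Add(3, Mul(-10, 2), Mul(2, Pow(2, 2)))))) = Add(23, Mul(11, Add(5, Add(3, -20, Mul(2, 4))))) = Add(23, Mul(11, Add(5, Add(3, -20, 8)))) = Add(23, Mul(11, Add(5, -9))) = Add(23, Mul(11, -4)) = Add(23, -44) = -21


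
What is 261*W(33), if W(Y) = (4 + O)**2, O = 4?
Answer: 16704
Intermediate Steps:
W(Y) = 64 (W(Y) = (4 + 4)**2 = 8**2 = 64)
261*W(33) = 261*64 = 16704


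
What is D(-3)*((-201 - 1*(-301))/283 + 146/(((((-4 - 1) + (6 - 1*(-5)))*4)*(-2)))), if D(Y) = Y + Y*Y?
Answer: -18259/1132 ≈ -16.130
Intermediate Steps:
D(Y) = Y + Y**2
D(-3)*((-201 - 1*(-301))/283 + 146/(((((-4 - 1) + (6 - 1*(-5)))*4)*(-2)))) = (-3*(1 - 3))*((-201 - 1*(-301))/283 + 146/(((((-4 - 1) + (6 - 1*(-5)))*4)*(-2)))) = (-3*(-2))*((-201 + 301)*(1/283) + 146/((((-5 + (6 + 5))*4)*(-2)))) = 6*(100*(1/283) + 146/((((-5 + 11)*4)*(-2)))) = 6*(100/283 + 146/(((6*4)*(-2)))) = 6*(100/283 + 146/((24*(-2)))) = 6*(100/283 + 146/(-48)) = 6*(100/283 + 146*(-1/48)) = 6*(100/283 - 73/24) = 6*(-18259/6792) = -18259/1132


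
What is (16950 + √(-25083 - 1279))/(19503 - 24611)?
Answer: -8475/2554 - 7*I*√538/5108 ≈ -3.3183 - 0.031786*I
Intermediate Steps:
(16950 + √(-25083 - 1279))/(19503 - 24611) = (16950 + √(-26362))/(-5108) = (16950 + 7*I*√538)*(-1/5108) = -8475/2554 - 7*I*√538/5108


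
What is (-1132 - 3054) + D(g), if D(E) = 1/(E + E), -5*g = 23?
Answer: -192561/46 ≈ -4186.1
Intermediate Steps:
g = -23/5 (g = -1/5*23 = -23/5 ≈ -4.6000)
D(E) = 1/(2*E)
(-1132 - 3054) + D(g) = (-1132 - 3054) + 1/(2*(-23/5)) = -4186 + (1/2)*(-5/23) = -4186 - 5/46 = -192561/46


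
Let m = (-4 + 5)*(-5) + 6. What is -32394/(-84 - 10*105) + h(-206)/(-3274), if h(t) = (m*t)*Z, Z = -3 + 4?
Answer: 8857630/309393 ≈ 28.629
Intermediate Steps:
m = 1 (m = 1*(-5) + 6 = -5 + 6 = 1)
Z = 1
h(t) = t (h(t) = (1*t)*1 = t*1 = t)
-32394/(-84 - 10*105) + h(-206)/(-3274) = -32394/(-84 - 10*105) - 206/(-3274) = -32394/(-84 - 1050) - 206*(-1/3274) = -32394/(-1134) + 103/1637 = -32394*(-1/1134) + 103/1637 = 5399/189 + 103/1637 = 8857630/309393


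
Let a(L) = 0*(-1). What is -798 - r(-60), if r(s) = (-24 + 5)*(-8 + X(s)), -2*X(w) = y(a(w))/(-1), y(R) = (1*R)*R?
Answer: -950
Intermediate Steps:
a(L) = 0
y(R) = R² (y(R) = R*R = R²)
X(w) = 0 (X(w) = -0²/(2*(-1)) = -0*(-1) = -½*0 = 0)
r(s) = 152 (r(s) = (-24 + 5)*(-8 + 0) = -19*(-8) = 152)
-798 - r(-60) = -798 - 1*152 = -798 - 152 = -950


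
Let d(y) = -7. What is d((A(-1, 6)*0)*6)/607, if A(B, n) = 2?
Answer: -7/607 ≈ -0.011532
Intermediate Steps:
d((A(-1, 6)*0)*6)/607 = -7/607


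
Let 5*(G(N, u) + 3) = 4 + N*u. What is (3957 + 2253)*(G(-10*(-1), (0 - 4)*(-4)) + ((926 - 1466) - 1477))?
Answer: -12340512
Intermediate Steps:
G(N, u) = -11/5 + N*u/5 (G(N, u) = -3 + (4 + N*u)/5 = -3 + (4/5 + N*u/5) = -11/5 + N*u/5)
(3957 + 2253)*(G(-10*(-1), (0 - 4)*(-4)) + ((926 - 1466) - 1477)) = (3957 + 2253)*((-11/5 + (-10*(-1))*((0 - 4)*(-4))/5) + ((926 - 1466) - 1477)) = 6210*((-11/5 + (1/5)*10*(-4*(-4))) + (-540 - 1477)) = 6210*((-11/5 + (1/5)*10*16) - 2017) = 6210*((-11/5 + 32) - 2017) = 6210*(149/5 - 2017) = 6210*(-9936/5) = -12340512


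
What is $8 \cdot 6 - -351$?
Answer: $399$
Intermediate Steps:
$8 \cdot 6 - -351 = 48 + 351 = 399$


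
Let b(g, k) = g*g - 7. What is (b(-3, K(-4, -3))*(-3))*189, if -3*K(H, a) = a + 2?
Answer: -1134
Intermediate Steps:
K(H, a) = -⅔ - a/3 (K(H, a) = -(a + 2)/3 = -(2 + a)/3 = -⅔ - a/3)
b(g, k) = -7 + g² (b(g, k) = g² - 7 = -7 + g²)
(b(-3, K(-4, -3))*(-3))*189 = ((-7 + (-3)²)*(-3))*189 = ((-7 + 9)*(-3))*189 = (2*(-3))*189 = -6*189 = -1134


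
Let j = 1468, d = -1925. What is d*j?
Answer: -2825900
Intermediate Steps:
d*j = -1925*1468 = -2825900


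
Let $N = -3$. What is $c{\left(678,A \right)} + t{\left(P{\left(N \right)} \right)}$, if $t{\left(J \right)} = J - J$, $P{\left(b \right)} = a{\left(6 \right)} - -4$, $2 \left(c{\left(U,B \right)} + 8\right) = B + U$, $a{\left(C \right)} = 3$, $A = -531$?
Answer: $\frac{131}{2} \approx 65.5$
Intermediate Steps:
$c{\left(U,B \right)} = -8 + \frac{B}{2} + \frac{U}{2}$ ($c{\left(U,B \right)} = -8 + \frac{B + U}{2} = -8 + \left(\frac{B}{2} + \frac{U}{2}\right) = -8 + \frac{B}{2} + \frac{U}{2}$)
$P{\left(b \right)} = 7$ ($P{\left(b \right)} = 3 - -4 = 3 + 4 = 7$)
$t{\left(J \right)} = 0$
$c{\left(678,A \right)} + t{\left(P{\left(N \right)} \right)} = \left(-8 + \frac{1}{2} \left(-531\right) + \frac{1}{2} \cdot 678\right) + 0 = \left(-8 - \frac{531}{2} + 339\right) + 0 = \frac{131}{2} + 0 = \frac{131}{2}$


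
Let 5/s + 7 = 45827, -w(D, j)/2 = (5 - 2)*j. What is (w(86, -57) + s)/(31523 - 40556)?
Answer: -3134089/82778412 ≈ -0.037861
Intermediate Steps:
w(D, j) = -6*j (w(D, j) = -2*(5 - 2)*j = -6*j)
s = 1/9164 (s = 5/(-7 + 45827) = 5/45820 = 5*(1/45820) = 1/9164 ≈ 0.00010912)
(w(86, -57) + s)/(31523 - 40556) = (-6*(-57) + 1/9164)/(31523 - 40556) = (342 + 1/9164)/(-9033) = (3134089/9164)*(-1/9033) = -3134089/82778412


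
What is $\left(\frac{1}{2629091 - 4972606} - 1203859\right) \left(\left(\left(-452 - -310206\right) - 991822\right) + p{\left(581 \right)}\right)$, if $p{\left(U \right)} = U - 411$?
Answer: $\frac{1923812659145564628}{2343515} \approx 8.2091 \cdot 10^{11}$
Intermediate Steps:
$p{\left(U \right)} = -411 + U$
$\left(\frac{1}{2629091 - 4972606} - 1203859\right) \left(\left(\left(-452 - -310206\right) - 991822\right) + p{\left(581 \right)}\right) = \left(\frac{1}{2629091 - 4972606} - 1203859\right) \left(\left(\left(-452 - -310206\right) - 991822\right) + \left(-411 + 581\right)\right) = \left(\frac{1}{-2343515} - 1203859\right) \left(\left(\left(-452 + 310206\right) - 991822\right) + 170\right) = \left(- \frac{1}{2343515} - 1203859\right) \left(\left(309754 - 991822\right) + 170\right) = - \frac{2821261624386 \left(-682068 + 170\right)}{2343515} = \left(- \frac{2821261624386}{2343515}\right) \left(-681898\right) = \frac{1923812659145564628}{2343515}$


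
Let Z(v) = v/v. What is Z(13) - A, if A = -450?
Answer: 451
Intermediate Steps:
Z(v) = 1
Z(13) - A = 1 - 1*(-450) = 1 + 450 = 451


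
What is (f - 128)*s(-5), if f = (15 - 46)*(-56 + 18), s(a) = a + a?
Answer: -10500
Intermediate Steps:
s(a) = 2*a
f = 1178 (f = -31*(-38) = 1178)
(f - 128)*s(-5) = (1178 - 128)*(2*(-5)) = 1050*(-10) = -10500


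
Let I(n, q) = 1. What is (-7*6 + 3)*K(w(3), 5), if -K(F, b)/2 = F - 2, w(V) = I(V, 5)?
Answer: -78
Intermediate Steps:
w(V) = 1
K(F, b) = 4 - 2*F (K(F, b) = -2*(F - 2) = -2*(-2 + F) = 4 - 2*F)
(-7*6 + 3)*K(w(3), 5) = (-7*6 + 3)*(4 - 2*1) = (-42 + 3)*(4 - 2) = -39*2 = -78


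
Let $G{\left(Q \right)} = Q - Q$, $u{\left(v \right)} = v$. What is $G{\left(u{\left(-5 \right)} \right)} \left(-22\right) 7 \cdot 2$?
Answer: $0$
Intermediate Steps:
$G{\left(Q \right)} = 0$
$G{\left(u{\left(-5 \right)} \right)} \left(-22\right) 7 \cdot 2 = 0 \left(-22\right) 7 \cdot 2 = 0 \cdot 14 = 0$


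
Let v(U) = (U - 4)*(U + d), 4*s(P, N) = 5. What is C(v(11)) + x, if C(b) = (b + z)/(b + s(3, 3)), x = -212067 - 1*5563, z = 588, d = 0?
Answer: -68115530/313 ≈ -2.1762e+5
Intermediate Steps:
s(P, N) = 5/4 (s(P, N) = (¼)*5 = 5/4)
v(U) = U*(-4 + U) (v(U) = (U - 4)*(U + 0) = (-4 + U)*U = U*(-4 + U))
x = -217630 (x = -212067 - 5563 = -217630)
C(b) = (588 + b)/(5/4 + b) (C(b) = (b + 588)/(b + 5/4) = (588 + b)/(5/4 + b))
C(v(11)) + x = 4*(588 + 11*(-4 + 11))/(5 + 4*(11*(-4 + 11))) - 217630 = 4*(588 + 11*7)/(5 + 4*(11*7)) - 217630 = 4*(588 + 77)/(5 + 4*77) - 217630 = 4*665/(5 + 308) - 217630 = 4*665/313 - 217630 = 4*(1/313)*665 - 217630 = 2660/313 - 217630 = -68115530/313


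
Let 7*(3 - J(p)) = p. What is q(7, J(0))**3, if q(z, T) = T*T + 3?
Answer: 1728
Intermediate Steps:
J(p) = 3 - p/7
q(z, T) = 3 + T**2 (q(z, T) = T**2 + 3 = 3 + T**2)
q(7, J(0))**3 = (3 + (3 - 1/7*0)**2)**3 = (3 + (3 + 0)**2)**3 = (3 + 3**2)**3 = (3 + 9)**3 = 12**3 = 1728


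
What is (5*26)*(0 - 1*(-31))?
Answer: 4030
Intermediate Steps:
(5*26)*(0 - 1*(-31)) = 130*(0 + 31) = 130*31 = 4030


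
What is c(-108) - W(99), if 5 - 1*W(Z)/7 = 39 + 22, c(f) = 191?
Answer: 583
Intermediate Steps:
W(Z) = -392 (W(Z) = 35 - 7*(39 + 22) = 35 - 7*61 = 35 - 427 = -392)
c(-108) - W(99) = 191 - 1*(-392) = 191 + 392 = 583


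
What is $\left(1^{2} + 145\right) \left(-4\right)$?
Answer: $-584$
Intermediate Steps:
$\left(1^{2} + 145\right) \left(-4\right) = \left(1 + 145\right) \left(-4\right) = 146 \left(-4\right) = -584$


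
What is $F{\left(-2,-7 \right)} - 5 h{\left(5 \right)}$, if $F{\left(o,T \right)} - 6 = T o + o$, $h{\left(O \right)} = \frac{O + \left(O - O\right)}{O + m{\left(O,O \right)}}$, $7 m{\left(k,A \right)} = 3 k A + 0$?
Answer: $\frac{361}{22} \approx 16.409$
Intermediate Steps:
$m{\left(k,A \right)} = \frac{3 A k}{7}$ ($m{\left(k,A \right)} = \frac{3 k A + 0}{7} = \frac{3 A k + 0}{7} = \frac{3 A k}{7}$)
$h{\left(O \right)} = \frac{O}{O + \frac{3 O^{2}}{7}}$ ($h{\left(O \right)} = \frac{O + \left(O - O\right)}{O + \frac{3 O O}{7}} = \frac{O + 0}{O + \frac{3 O^{2}}{7}} = \frac{O}{O + \frac{3 O^{2}}{7}}$)
$F{\left(o,T \right)} = 6 + o + T o$ ($F{\left(o,T \right)} = 6 + \left(T o + o\right) = 6 + \left(o + T o\right) = 6 + o + T o$)
$F{\left(-2,-7 \right)} - 5 h{\left(5 \right)} = \left(6 - 2 - -14\right) - 5 \frac{7}{7 + 3 \cdot 5} = \left(6 - 2 + 14\right) - 5 \frac{7}{7 + 15} = 18 - 5 \cdot \frac{7}{22} = 18 - 5 \cdot 7 \cdot \frac{1}{22} = 18 - \frac{35}{22} = \frac{361}{22}$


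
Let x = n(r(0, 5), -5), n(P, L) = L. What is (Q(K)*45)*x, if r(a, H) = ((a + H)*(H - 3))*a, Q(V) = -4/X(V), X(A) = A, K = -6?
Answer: -150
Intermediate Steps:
Q(V) = -4/V
r(a, H) = a*(-3 + H)*(H + a) (r(a, H) = ((H + a)*(-3 + H))*a = ((-3 + H)*(H + a))*a = a*(-3 + H)*(H + a))
x = -5
(Q(K)*45)*x = (-4/(-6)*45)*(-5) = (-4*(-1/6)*45)*(-5) = ((2/3)*45)*(-5) = 30*(-5) = -150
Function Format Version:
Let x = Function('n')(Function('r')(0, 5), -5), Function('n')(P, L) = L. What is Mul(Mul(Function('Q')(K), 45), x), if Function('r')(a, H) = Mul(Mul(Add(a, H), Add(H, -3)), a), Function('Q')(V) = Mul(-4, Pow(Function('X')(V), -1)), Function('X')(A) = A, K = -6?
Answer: -150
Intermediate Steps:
Function('Q')(V) = Mul(-4, Pow(V, -1))
Function('r')(a, H) = Mul(a, Add(-3, H), Add(H, a)) (Function('r')(a, H) = Mul(Mul(Add(H, a), Add(-3, H)), a) = Mul(Mul(Add(-3, H), Add(H, a)), a) = Mul(a, Add(-3, H), Add(H, a)))
x = -5
Mul(Mul(Function('Q')(K), 45), x) = Mul(Mul(Mul(-4, Pow(-6, -1)), 45), -5) = Mul(Mul(Mul(-4, Rational(-1, 6)), 45), -5) = Mul(Mul(Rational(2, 3), 45), -5) = Mul(30, -5) = -150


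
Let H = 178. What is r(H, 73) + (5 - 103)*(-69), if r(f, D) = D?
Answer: 6835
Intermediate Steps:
r(H, 73) + (5 - 103)*(-69) = 73 + (5 - 103)*(-69) = 73 - 98*(-69) = 73 + 6762 = 6835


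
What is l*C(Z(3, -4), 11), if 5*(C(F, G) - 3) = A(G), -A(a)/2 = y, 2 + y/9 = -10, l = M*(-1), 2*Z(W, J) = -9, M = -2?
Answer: 462/5 ≈ 92.400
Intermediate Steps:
Z(W, J) = -9/2 (Z(W, J) = (1/2)*(-9) = -9/2)
l = 2 (l = -2*(-1) = 2)
y = -108 (y = -18 + 9*(-10) = -18 - 90 = -108)
A(a) = 216 (A(a) = -2*(-108) = 216)
C(F, G) = 231/5 (C(F, G) = 3 + (1/5)*216 = 3 + 216/5 = 231/5)
l*C(Z(3, -4), 11) = 2*(231/5) = 462/5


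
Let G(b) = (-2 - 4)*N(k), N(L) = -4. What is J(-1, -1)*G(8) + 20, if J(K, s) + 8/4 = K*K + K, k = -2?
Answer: -28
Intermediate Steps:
J(K, s) = -2 + K + K**2 (J(K, s) = -2 + (K*K + K) = -2 + (K**2 + K) = -2 + (K + K**2) = -2 + K + K**2)
G(b) = 24 (G(b) = (-2 - 4)*(-4) = -6*(-4) = 24)
J(-1, -1)*G(8) + 20 = (-2 - 1 + (-1)**2)*24 + 20 = (-2 - 1 + 1)*24 + 20 = -2*24 + 20 = -48 + 20 = -28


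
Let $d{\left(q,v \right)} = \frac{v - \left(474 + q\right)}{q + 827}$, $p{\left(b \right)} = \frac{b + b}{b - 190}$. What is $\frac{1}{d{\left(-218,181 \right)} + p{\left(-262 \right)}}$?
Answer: $\frac{22939}{23768} \approx 0.96512$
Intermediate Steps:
$p{\left(b \right)} = \frac{2 b}{-190 + b}$
$d{\left(q,v \right)} = \frac{-474 + v - q}{827 + q}$
$\frac{1}{d{\left(-218,181 \right)} + p{\left(-262 \right)}} = \frac{1}{\frac{-474 + 181 - -218}{827 - 218} + 2 \left(-262\right) \frac{1}{-190 - 262}} = \frac{1}{\frac{-474 + 181 + 218}{609} + 2 \left(-262\right) \frac{1}{-452}} = \frac{1}{\frac{1}{609} \left(-75\right) + 2 \left(-262\right) \left(- \frac{1}{452}\right)} = \frac{1}{- \frac{25}{203} + \frac{131}{113}} = \frac{1}{\frac{23768}{22939}} = \frac{22939}{23768}$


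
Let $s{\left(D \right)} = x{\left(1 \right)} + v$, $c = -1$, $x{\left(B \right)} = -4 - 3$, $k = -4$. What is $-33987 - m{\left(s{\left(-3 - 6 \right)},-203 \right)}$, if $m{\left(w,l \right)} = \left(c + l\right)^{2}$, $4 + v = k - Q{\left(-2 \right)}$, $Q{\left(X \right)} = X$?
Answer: $-75603$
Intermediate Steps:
$x{\left(B \right)} = -7$ ($x{\left(B \right)} = -4 - 3 = -7$)
$v = -6$ ($v = -4 - 2 = -6$)
$s{\left(D \right)} = -13$ ($s{\left(D \right)} = -7 - 6 = -13$)
$m{\left(w,l \right)} = \left(-1 + l\right)^{2}$
$-33987 - m{\left(s{\left(-3 - 6 \right)},-203 \right)} = -33987 - \left(-1 - 203\right)^{2} = -33987 - \left(-204\right)^{2} = -33987 - 41616 = -75603$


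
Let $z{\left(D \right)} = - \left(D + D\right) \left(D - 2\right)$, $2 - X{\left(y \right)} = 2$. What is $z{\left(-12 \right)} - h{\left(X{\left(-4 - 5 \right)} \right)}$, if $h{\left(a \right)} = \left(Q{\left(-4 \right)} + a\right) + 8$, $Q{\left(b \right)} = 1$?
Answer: $-345$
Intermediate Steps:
$X{\left(y \right)} = 0$ ($X{\left(y \right)} = 2 - 2 = 0$)
$z{\left(D \right)} = - 2 D \left(-2 + D\right)$
$h{\left(a \right)} = 9 + a$ ($h{\left(a \right)} = \left(1 + a\right) + 8 = 9 + a$)
$z{\left(-12 \right)} - h{\left(X{\left(-4 - 5 \right)} \right)} = 2 \left(-12\right) \left(2 - -12\right) - \left(9 + 0\right) = 2 \left(-12\right) \left(2 + 12\right) - 9 = 2 \left(-12\right) 14 - 9 = -336 - 9 = -345$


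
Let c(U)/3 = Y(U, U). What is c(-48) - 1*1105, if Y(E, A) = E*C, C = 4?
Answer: -1681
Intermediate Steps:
Y(E, A) = 4*E (Y(E, A) = E*4 = 4*E)
c(U) = 12*U (c(U) = 3*(4*U) = 12*U)
c(-48) - 1*1105 = 12*(-48) - 1*1105 = -576 - 1105 = -1681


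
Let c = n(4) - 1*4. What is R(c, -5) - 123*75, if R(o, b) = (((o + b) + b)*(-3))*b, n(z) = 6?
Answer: -9345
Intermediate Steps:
c = 2 (c = 6 - 1*4 = 6 - 4 = 2)
R(o, b) = b*(-6*b - 3*o) (R(o, b) = (((b + o) + b)*(-3))*b = ((o + 2*b)*(-3))*b = (-6*b - 3*o)*b = b*(-6*b - 3*o))
R(c, -5) - 123*75 = -3*(-5)*(2 + 2*(-5)) - 123*75 = -3*(-5)*(2 - 10) - 9225 = -3*(-5)*(-8) - 9225 = -120 - 9225 = -9345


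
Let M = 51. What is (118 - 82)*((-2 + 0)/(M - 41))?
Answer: -36/5 ≈ -7.2000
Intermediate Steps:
(118 - 82)*((-2 + 0)/(M - 41)) = (118 - 82)*((-2 + 0)/(51 - 41)) = 36*(-2/10) = 36*(-2*⅒) = 36*(-⅕) = -36/5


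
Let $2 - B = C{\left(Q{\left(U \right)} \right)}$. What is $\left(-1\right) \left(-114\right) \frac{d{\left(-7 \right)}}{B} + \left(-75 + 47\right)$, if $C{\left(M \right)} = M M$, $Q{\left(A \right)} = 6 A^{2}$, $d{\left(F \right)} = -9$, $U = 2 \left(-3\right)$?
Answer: $- \frac{652643}{23327} \approx -27.978$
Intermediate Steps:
$U = -6$
$C{\left(M \right)} = M^{2}$
$B = -46654$ ($B = 2 - \left(6 \left(-6\right)^{2}\right)^{2} = 2 - \left(6 \cdot 36\right)^{2} = 2 - 216^{2} = 2 - 46656 = -46654$)
$\left(-1\right) \left(-114\right) \frac{d{\left(-7 \right)}}{B} + \left(-75 + 47\right) = \left(-1\right) \left(-114\right) \left(- \frac{9}{-46654}\right) + \left(-75 + 47\right) = 114 \left(\left(-9\right) \left(- \frac{1}{46654}\right)\right) - 28 = 114 \cdot \frac{9}{46654} - 28 = \frac{513}{23327} - 28 = - \frac{652643}{23327}$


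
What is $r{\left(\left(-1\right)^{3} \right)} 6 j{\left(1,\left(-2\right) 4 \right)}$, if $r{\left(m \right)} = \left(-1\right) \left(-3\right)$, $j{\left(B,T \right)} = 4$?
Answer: $72$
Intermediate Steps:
$r{\left(m \right)} = 3$
$r{\left(\left(-1\right)^{3} \right)} 6 j{\left(1,\left(-2\right) 4 \right)} = 3 \cdot 6 \cdot 4 = 18 \cdot 4 = 72$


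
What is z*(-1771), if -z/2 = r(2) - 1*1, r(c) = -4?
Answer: -17710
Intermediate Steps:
z = 10 (z = -2*(-4 - 1*1) = -2*(-4 - 1) = -2*(-5) = 10)
z*(-1771) = 10*(-1771) = -17710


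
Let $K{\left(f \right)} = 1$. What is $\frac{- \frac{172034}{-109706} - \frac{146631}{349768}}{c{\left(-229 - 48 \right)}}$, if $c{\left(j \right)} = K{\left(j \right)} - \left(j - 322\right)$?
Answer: $\frac{22042843813}{11511494462400} \approx 0.0019149$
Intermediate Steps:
$c{\left(j \right)} = 323 - j$ ($c{\left(j \right)} = 1 - \left(j - 322\right) = 1 - \left(-322 + j\right) = 323 - j$)
$\frac{- \frac{172034}{-109706} - \frac{146631}{349768}}{c{\left(-229 - 48 \right)}} = \frac{- \frac{172034}{-109706} - \frac{146631}{349768}}{323 - \left(-229 - 48\right)} = \frac{\left(-172034\right) \left(- \frac{1}{109706}\right) - \frac{146631}{349768}}{323 - -277} = \frac{\frac{86017}{54853} - \frac{146631}{349768}}{323 + 277} = \frac{22042843813}{19185824104 \cdot 600} = \frac{22042843813}{19185824104} \cdot \frac{1}{600} = \frac{22042843813}{11511494462400}$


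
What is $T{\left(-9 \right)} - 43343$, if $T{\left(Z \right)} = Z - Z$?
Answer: $-43343$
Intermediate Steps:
$T{\left(Z \right)} = 0$
$T{\left(-9 \right)} - 43343 = 0 - 43343 = -43343$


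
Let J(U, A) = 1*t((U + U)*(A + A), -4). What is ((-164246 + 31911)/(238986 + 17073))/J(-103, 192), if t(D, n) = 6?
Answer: -132335/1536354 ≈ -0.086136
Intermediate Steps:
J(U, A) = 6 (J(U, A) = 1*6 = 6)
((-164246 + 31911)/(238986 + 17073))/J(-103, 192) = ((-164246 + 31911)/(238986 + 17073))/6 = -132335/256059*(⅙) = -132335*1/256059*(⅙) = -132335/256059*⅙ = -132335/1536354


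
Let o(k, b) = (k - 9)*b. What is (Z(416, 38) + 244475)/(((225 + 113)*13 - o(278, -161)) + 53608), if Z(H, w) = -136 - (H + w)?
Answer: 243885/101311 ≈ 2.4073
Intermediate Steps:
Z(H, w) = -136 - H - w (Z(H, w) = -136 + (-H - w) = -136 - H - w)
o(k, b) = b*(-9 + k) (o(k, b) = (-9 + k)*b = b*(-9 + k))
(Z(416, 38) + 244475)/(((225 + 113)*13 - o(278, -161)) + 53608) = ((-136 - 1*416 - 1*38) + 244475)/(((225 + 113)*13 - (-161)*(-9 + 278)) + 53608) = ((-136 - 416 - 38) + 244475)/((338*13 - (-161)*269) + 53608) = (-590 + 244475)/((4394 - 1*(-43309)) + 53608) = 243885/((4394 + 43309) + 53608) = 243885/(47703 + 53608) = 243885/101311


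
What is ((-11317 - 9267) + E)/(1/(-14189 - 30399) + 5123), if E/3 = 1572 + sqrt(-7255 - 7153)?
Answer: -707522384/228424323 + 89176*I*sqrt(3602)/76141441 ≈ -3.0974 + 0.070291*I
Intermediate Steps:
E = 4716 + 6*I*sqrt(3602) (E = 3*(1572 + sqrt(-7255 - 7153)) = 3*(1572 + sqrt(-14408)) = 3*(1572 + 2*I*sqrt(3602)) = 4716 + 6*I*sqrt(3602) ≈ 4716.0 + 360.1*I)
((-11317 - 9267) + E)/(1/(-14189 - 30399) + 5123) = ((-11317 - 9267) + (4716 + 6*I*sqrt(3602)))/(1/(-14189 - 30399) + 5123) = (-20584 + (4716 + 6*I*sqrt(3602)))/(1/(-44588) + 5123) = (-15868 + 6*I*sqrt(3602))/(-1/44588 + 5123) = (-15868 + 6*I*sqrt(3602))/(228424323/44588) = (-15868 + 6*I*sqrt(3602))*(44588/228424323) = -707522384/228424323 + 89176*I*sqrt(3602)/76141441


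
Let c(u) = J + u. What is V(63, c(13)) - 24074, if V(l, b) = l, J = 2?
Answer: -24011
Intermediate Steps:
c(u) = 2 + u
V(63, c(13)) - 24074 = 63 - 24074 = -24011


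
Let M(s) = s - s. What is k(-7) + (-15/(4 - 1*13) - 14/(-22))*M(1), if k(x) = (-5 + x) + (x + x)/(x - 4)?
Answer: -118/11 ≈ -10.727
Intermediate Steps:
M(s) = 0
k(x) = -5 + x + 2*x/(-4 + x) (k(x) = (-5 + x) + (2*x)/(-4 + x) = (-5 + x) + 2*x/(-4 + x) = -5 + x + 2*x/(-4 + x))
k(-7) + (-15/(4 - 1*13) - 14/(-22))*M(1) = (20 + (-7)² - 7*(-7))/(-4 - 7) + (-15/(4 - 1*13) - 14/(-22))*0 = (20 + 49 + 49)/(-11) + (-15/(4 - 13) - 14*(-1/22))*0 = -1/11*118 + (-15/(-9) + 7/11)*0 = -118/11 + (-15*(-⅑) + 7/11)*0 = -118/11 + (5/3 + 7/11)*0 = -118/11 + (76/33)*0 = -118/11 + 0 = -118/11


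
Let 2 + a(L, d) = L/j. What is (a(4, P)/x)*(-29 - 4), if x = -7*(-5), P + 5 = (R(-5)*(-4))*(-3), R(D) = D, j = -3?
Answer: 22/7 ≈ 3.1429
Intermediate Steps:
P = -65 (P = -5 - 5*(-4)*(-3) = -5 + 20*(-3) = -5 - 60 = -65)
x = 35
a(L, d) = -2 - L/3 (a(L, d) = -2 + L/(-3) = -2 + L*(-1/3) = -2 - L/3)
(a(4, P)/x)*(-29 - 4) = ((-2 - 1/3*4)/35)*(-29 - 4) = ((-2 - 4/3)*(1/35))*(-33) = -10/3*1/35*(-33) = -2/21*(-33) = 22/7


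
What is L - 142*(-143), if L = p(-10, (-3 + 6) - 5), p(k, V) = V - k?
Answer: 20314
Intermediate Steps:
L = 8 (L = ((-3 + 6) - 5) - 1*(-10) = (3 - 5) + 10 = -2 + 10 = 8)
L - 142*(-143) = 8 - 142*(-143) = 8 + 20306 = 20314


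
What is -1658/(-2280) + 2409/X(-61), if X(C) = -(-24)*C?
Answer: -127717/139080 ≈ -0.91830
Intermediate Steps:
X(C) = 24*C
-1658/(-2280) + 2409/X(-61) = -1658/(-2280) + 2409/((24*(-61))) = -1658*(-1/2280) + 2409/(-1464) = 829/1140 + 2409*(-1/1464) = 829/1140 - 803/488 = -127717/139080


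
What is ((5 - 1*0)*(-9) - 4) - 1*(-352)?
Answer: 303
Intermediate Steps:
((5 - 1*0)*(-9) - 4) - 1*(-352) = ((5 + 0)*(-9) - 4) + 352 = (5*(-9) - 4) + 352 = (-45 - 4) + 352 = -49 + 352 = 303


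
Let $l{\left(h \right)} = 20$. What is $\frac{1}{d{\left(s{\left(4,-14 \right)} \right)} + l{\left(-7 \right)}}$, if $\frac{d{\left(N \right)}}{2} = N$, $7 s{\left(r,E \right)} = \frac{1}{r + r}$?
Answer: $\frac{28}{561} \approx 0.049911$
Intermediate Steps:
$s{\left(r,E \right)} = \frac{1}{14 r}$ ($s{\left(r,E \right)} = \frac{1}{7 \left(r + r\right)} = \frac{1}{7 \cdot 2 r} = \frac{\frac{1}{2} \frac{1}{r}}{7} = \frac{1}{14 r}$)
$d{\left(N \right)} = 2 N$
$\frac{1}{d{\left(s{\left(4,-14 \right)} \right)} + l{\left(-7 \right)}} = \frac{1}{2 \frac{1}{14 \cdot 4} + 20} = \frac{1}{2 \cdot \frac{1}{14} \cdot \frac{1}{4} + 20} = \frac{1}{2 \cdot \frac{1}{56} + 20} = \frac{1}{\frac{1}{28} + 20} = \frac{1}{\frac{561}{28}} = \frac{28}{561}$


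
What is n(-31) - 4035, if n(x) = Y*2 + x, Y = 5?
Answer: -4056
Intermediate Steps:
n(x) = 10 + x (n(x) = 5*2 + x = 10 + x)
n(-31) - 4035 = (10 - 31) - 4035 = -21 - 4035 = -4056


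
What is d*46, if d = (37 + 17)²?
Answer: 134136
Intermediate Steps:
d = 2916 (d = 54² = 2916)
d*46 = 2916*46 = 134136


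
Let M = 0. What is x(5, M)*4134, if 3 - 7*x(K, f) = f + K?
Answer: -8268/7 ≈ -1181.1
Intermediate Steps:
x(K, f) = 3/7 - K/7 - f/7 (x(K, f) = 3/7 - (f + K)/7 = 3/7 - (K + f)/7 = 3/7 + (-K/7 - f/7) = 3/7 - K/7 - f/7)
x(5, M)*4134 = (3/7 - 1/7*5 - 1/7*0)*4134 = (3/7 - 5/7 + 0)*4134 = -2/7*4134 = -8268/7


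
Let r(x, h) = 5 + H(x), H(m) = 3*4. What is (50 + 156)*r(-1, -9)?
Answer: 3502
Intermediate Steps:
H(m) = 12
r(x, h) = 17 (r(x, h) = 5 + 12 = 17)
(50 + 156)*r(-1, -9) = (50 + 156)*17 = 206*17 = 3502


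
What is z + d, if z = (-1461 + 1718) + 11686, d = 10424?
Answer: 22367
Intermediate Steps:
z = 11943 (z = 257 + 11686 = 11943)
z + d = 11943 + 10424 = 22367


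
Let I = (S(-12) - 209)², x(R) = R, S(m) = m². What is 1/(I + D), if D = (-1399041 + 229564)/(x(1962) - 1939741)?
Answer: 1937779/8188285752 ≈ 0.00023665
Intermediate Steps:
I = 4225 (I = ((-12)² - 209)² = (144 - 209)² = (-65)² = 4225)
D = 1169477/1937779 (D = (-1399041 + 229564)/(1962 - 1939741) = -1169477/(-1937779) = -1169477*(-1/1937779) = 1169477/1937779 ≈ 0.60351)
1/(I + D) = 1/(4225 + 1169477/1937779) = 1/(8188285752/1937779) = 1937779/8188285752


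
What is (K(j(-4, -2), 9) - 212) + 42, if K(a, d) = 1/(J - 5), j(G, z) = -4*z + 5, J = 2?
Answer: -511/3 ≈ -170.33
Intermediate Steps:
j(G, z) = 5 - 4*z
K(a, d) = -⅓ (K(a, d) = 1/(2 - 5) = 1/(-3) = -⅓)
(K(j(-4, -2), 9) - 212) + 42 = (-⅓ - 212) + 42 = -637/3 + 42 = -511/3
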